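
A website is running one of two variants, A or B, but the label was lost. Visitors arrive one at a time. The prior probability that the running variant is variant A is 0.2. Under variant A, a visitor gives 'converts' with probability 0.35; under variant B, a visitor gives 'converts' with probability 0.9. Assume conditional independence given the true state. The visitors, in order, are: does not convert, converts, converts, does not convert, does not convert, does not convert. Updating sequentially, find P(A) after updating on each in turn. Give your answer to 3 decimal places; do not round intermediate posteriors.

After 'does not convert': P(A) = 0.65·0.2000 / (0.65·0.2000 + 0.1·0.8000) ≈ 0.6190
After 'converts': P(A) = 0.35·0.6190 / (0.35·0.6190 + 0.9·0.3810) ≈ 0.3872
After 'converts': P(A) = 0.35·0.3872 / (0.35·0.3872 + 0.9·0.6128) ≈ 0.1973
After 'does not convert': P(A) = 0.65·0.1973 / (0.65·0.1973 + 0.1·0.8027) ≈ 0.6150
After 'does not convert': P(A) = 0.65·0.6150 / (0.65·0.6150 + 0.1·0.3850) ≈ 0.9122
After 'does not convert': P(A) = 0.65·0.9122 / (0.65·0.9122 + 0.1·0.0878) ≈ 0.9854

0.985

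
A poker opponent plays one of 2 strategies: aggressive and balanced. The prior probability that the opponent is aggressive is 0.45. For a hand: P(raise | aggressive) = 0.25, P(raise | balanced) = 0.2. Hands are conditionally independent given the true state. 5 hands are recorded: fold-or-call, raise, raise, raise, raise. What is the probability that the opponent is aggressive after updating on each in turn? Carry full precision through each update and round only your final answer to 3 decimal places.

After 'fold-or-call': P(aggressive) = 0.75·0.4500 / (0.75·0.4500 + 0.8·0.5500) ≈ 0.4341
After 'raise': P(aggressive) = 0.25·0.4341 / (0.25·0.4341 + 0.2·0.5659) ≈ 0.4895
After 'raise': P(aggressive) = 0.25·0.4895 / (0.25·0.4895 + 0.2·0.5105) ≈ 0.5451
After 'raise': P(aggressive) = 0.25·0.5451 / (0.25·0.5451 + 0.2·0.4549) ≈ 0.5997
After 'raise': P(aggressive) = 0.25·0.5997 / (0.25·0.5997 + 0.2·0.4003) ≈ 0.6519

0.652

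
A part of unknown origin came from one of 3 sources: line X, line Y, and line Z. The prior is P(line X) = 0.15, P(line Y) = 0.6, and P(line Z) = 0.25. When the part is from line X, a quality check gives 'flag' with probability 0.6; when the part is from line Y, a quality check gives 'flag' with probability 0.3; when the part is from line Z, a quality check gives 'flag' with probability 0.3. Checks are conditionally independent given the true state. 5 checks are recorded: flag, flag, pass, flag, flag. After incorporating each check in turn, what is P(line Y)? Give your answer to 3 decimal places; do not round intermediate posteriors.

Each posterior becomes the prior for the next update.
After 'flag': normaliser = 0.6·0.1500 + 0.3·0.6000 + 0.3·0.2500; P(line X) ≈ 0.2609, P(line Y) ≈ 0.5217, P(line Z) ≈ 0.2174
After 'flag': normaliser = 0.6·0.2609 + 0.3·0.5217 + 0.3·0.2174; P(line X) ≈ 0.4138, P(line Y) ≈ 0.4138, P(line Z) ≈ 0.1724
After 'pass': normaliser = 0.4·0.4138 + 0.7·0.4138 + 0.7·0.1724; P(line X) ≈ 0.2874, P(line Y) ≈ 0.5030, P(line Z) ≈ 0.2096
After 'flag': normaliser = 0.6·0.2874 + 0.3·0.5030 + 0.3·0.2096; P(line X) ≈ 0.4465, P(line Y) ≈ 0.3907, P(line Z) ≈ 0.1628
After 'flag': normaliser = 0.6·0.4465 + 0.3·0.3907 + 0.3·0.1628; P(line X) ≈ 0.6174, P(line Y) ≈ 0.2701, P(line Z) ≈ 0.1125

0.270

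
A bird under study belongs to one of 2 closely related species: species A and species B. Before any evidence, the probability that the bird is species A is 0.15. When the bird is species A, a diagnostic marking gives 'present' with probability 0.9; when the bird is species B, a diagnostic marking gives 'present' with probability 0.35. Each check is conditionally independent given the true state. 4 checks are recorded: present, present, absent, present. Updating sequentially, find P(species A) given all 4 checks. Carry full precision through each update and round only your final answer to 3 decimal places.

0.316

After 'present': P(species A) = 0.9·0.1500 / (0.9·0.1500 + 0.35·0.8500) ≈ 0.3121
After 'present': P(species A) = 0.9·0.3121 / (0.9·0.3121 + 0.35·0.6879) ≈ 0.5385
After 'absent': P(species A) = 0.1·0.5385 / (0.1·0.5385 + 0.65·0.4615) ≈ 0.1522
After 'present': P(species A) = 0.9·0.1522 / (0.9·0.1522 + 0.35·0.8478) ≈ 0.3158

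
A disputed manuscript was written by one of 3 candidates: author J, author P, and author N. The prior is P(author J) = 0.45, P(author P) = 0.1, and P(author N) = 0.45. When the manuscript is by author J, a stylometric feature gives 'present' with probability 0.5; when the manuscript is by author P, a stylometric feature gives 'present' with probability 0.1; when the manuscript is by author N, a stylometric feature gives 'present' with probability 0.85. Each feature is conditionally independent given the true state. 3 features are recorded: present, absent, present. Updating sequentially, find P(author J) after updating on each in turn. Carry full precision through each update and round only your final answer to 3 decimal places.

Apply Bayes' rule sequentially, carrying P(author J) forward.
After 'present': normaliser = 0.5·0.4500 + 0.1·0.1000 + 0.85·0.4500; P(author J) ≈ 0.3644, P(author P) ≈ 0.0162, P(author N) ≈ 0.6194
After 'absent': normaliser = 0.5·0.3644 + 0.9·0.0162 + 0.15·0.6194; P(author J) ≈ 0.6289, P(author P) ≈ 0.0503, P(author N) ≈ 0.3208
After 'present': normaliser = 0.5·0.6289 + 0.1·0.0503 + 0.85·0.3208; P(author J) ≈ 0.5311, P(author P) ≈ 0.0085, P(author N) ≈ 0.4604

0.531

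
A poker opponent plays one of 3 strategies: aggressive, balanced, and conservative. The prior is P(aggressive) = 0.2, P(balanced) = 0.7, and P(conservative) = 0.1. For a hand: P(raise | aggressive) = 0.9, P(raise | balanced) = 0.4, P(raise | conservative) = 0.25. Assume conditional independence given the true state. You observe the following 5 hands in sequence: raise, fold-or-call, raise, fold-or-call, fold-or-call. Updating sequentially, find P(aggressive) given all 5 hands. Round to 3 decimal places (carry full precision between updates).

0.006

Apply Bayes' rule sequentially, carrying P(aggressive) forward.
After 'raise': normaliser = 0.9·0.2000 + 0.4·0.7000 + 0.25·0.1000; P(aggressive) ≈ 0.3711, P(balanced) ≈ 0.5773, P(conservative) ≈ 0.0515
After 'fold-or-call': normaliser = 0.1·0.3711 + 0.6·0.5773 + 0.75·0.0515; P(aggressive) ≈ 0.0879, P(balanced) ≈ 0.8205, P(conservative) ≈ 0.0916
After 'raise': normaliser = 0.9·0.0879 + 0.4·0.8205 + 0.25·0.0916; P(aggressive) ≈ 0.1839, P(balanced) ≈ 0.7629, P(conservative) ≈ 0.0532
After 'fold-or-call': normaliser = 0.1·0.1839 + 0.6·0.7629 + 0.75·0.0532; P(aggressive) ≈ 0.0356, P(balanced) ≈ 0.8870, P(conservative) ≈ 0.0773
After 'fold-or-call': normaliser = 0.1·0.0356 + 0.6·0.8870 + 0.75·0.0773; P(aggressive) ≈ 0.0060, P(balanced) ≈ 0.8963, P(conservative) ≈ 0.0977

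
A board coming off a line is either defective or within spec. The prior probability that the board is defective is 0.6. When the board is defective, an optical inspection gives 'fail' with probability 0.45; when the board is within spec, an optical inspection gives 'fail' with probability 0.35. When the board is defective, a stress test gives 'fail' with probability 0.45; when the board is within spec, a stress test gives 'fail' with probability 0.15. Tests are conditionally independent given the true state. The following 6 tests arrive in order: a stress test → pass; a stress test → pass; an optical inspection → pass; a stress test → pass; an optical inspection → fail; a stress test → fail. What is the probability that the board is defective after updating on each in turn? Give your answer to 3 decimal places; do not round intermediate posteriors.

Apply Bayes' rule sequentially, carrying P(defective) forward.
After a stress test='pass': P(defective) = 0.55·0.6000 / (0.55·0.6000 + 0.85·0.4000) ≈ 0.4925
After a stress test='pass': P(defective) = 0.55·0.4925 / (0.55·0.4925 + 0.85·0.5075) ≈ 0.3858
After an optical inspection='pass': P(defective) = 0.55·0.3858 / (0.55·0.3858 + 0.65·0.6142) ≈ 0.3470
After a stress test='pass': P(defective) = 0.55·0.3470 / (0.55·0.3470 + 0.85·0.6530) ≈ 0.2559
After an optical inspection='fail': P(defective) = 0.45·0.2559 / (0.45·0.2559 + 0.35·0.7441) ≈ 0.3066
After a stress test='fail': P(defective) = 0.45·0.3066 / (0.45·0.3066 + 0.15·0.6934) ≈ 0.5701

0.570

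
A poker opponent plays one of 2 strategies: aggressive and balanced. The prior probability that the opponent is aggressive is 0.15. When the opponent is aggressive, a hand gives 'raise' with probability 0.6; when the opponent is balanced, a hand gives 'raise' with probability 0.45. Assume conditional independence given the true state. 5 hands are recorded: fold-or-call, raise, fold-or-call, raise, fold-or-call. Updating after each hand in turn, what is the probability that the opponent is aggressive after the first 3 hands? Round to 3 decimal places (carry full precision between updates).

0.111

After 'fold-or-call': P(aggressive) = 0.4·0.1500 / (0.4·0.1500 + 0.55·0.8500) ≈ 0.1137
After 'raise': P(aggressive) = 0.6·0.1137 / (0.6·0.1137 + 0.45·0.8863) ≈ 0.1461
After 'fold-or-call': P(aggressive) = 0.4·0.1461 / (0.4·0.1461 + 0.55·0.8539) ≈ 0.1107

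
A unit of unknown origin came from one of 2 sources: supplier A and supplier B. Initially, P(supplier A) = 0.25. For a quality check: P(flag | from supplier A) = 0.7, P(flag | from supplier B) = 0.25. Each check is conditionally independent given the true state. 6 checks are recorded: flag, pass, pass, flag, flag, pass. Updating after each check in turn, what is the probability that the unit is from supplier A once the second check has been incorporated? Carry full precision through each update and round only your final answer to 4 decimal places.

Each posterior becomes the prior for the next update.
After 'flag': P(supplier A) = 0.7·0.2500 / (0.7·0.2500 + 0.25·0.7500) ≈ 0.4828
After 'pass': P(supplier A) = 0.3·0.4828 / (0.3·0.4828 + 0.75·0.5172) ≈ 0.2718

0.2718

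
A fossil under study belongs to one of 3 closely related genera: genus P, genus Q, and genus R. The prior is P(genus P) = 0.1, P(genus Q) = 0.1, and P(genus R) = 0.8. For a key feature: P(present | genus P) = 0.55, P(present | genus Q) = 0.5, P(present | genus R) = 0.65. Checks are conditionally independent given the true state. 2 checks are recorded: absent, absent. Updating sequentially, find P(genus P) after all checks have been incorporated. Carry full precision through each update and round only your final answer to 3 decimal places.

After 'absent': normaliser = 0.45·0.1000 + 0.5·0.1000 + 0.35·0.8000; P(genus P) ≈ 0.1200, P(genus Q) ≈ 0.1333, P(genus R) ≈ 0.7467
After 'absent': normaliser = 0.45·0.1200 + 0.5·0.1333 + 0.35·0.7467; P(genus P) ≈ 0.1414, P(genus Q) ≈ 0.1745, P(genus R) ≈ 0.6841

0.141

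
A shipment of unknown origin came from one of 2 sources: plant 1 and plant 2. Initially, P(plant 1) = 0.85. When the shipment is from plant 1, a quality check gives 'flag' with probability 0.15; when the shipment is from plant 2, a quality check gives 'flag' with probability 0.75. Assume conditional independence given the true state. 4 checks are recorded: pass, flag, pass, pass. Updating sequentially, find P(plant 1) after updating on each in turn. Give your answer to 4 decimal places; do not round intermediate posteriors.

After 'pass': P(plant 1) = 0.85·0.8500 / (0.85·0.8500 + 0.25·0.1500) ≈ 0.9507
After 'flag': P(plant 1) = 0.15·0.9507 / (0.15·0.9507 + 0.75·0.0493) ≈ 0.7940
After 'pass': P(plant 1) = 0.85·0.7940 / (0.85·0.7940 + 0.25·0.2060) ≈ 0.9291
After 'pass': P(plant 1) = 0.85·0.9291 / (0.85·0.9291 + 0.25·0.0709) ≈ 0.9780

0.9780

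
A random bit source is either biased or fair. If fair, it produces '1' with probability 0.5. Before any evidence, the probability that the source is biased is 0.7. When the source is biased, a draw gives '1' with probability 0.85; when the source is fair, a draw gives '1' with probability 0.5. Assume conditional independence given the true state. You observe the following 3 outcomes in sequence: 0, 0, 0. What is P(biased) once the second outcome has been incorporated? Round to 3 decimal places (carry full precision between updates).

Each posterior becomes the prior for the next update.
After '0': P(biased) = 0.15·0.7000 / (0.15·0.7000 + 0.5·0.3000) ≈ 0.4118
After '0': P(biased) = 0.15·0.4118 / (0.15·0.4118 + 0.5·0.5882) ≈ 0.1736

0.174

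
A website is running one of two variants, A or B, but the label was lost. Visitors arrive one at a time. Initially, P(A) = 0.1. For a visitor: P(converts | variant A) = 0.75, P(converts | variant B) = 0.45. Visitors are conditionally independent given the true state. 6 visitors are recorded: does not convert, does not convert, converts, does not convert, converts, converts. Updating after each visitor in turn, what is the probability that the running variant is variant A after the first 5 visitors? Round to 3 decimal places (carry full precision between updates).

After 'does not convert': P(A) = 0.25·0.1000 / (0.25·0.1000 + 0.55·0.9000) ≈ 0.0481
After 'does not convert': P(A) = 0.25·0.0481 / (0.25·0.0481 + 0.55·0.9519) ≈ 0.0224
After 'converts': P(A) = 0.75·0.0224 / (0.75·0.0224 + 0.45·0.9776) ≈ 0.0369
After 'does not convert': P(A) = 0.25·0.0369 / (0.25·0.0369 + 0.55·0.9631) ≈ 0.0171
After 'converts': P(A) = 0.75·0.0171 / (0.75·0.0171 + 0.45·0.9829) ≈ 0.0282

0.028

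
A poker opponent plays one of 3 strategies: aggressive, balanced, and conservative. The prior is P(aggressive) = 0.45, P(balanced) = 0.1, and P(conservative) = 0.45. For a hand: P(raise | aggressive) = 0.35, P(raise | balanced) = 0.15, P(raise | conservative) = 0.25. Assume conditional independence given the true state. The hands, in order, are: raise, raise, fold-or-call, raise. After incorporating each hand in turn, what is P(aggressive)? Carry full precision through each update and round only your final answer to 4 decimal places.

0.6928

After 'raise': normaliser = 0.35·0.4500 + 0.15·0.1000 + 0.25·0.4500; P(aggressive) ≈ 0.5526, P(balanced) ≈ 0.0526, P(conservative) ≈ 0.3947
After 'raise': normaliser = 0.35·0.5526 + 0.15·0.0526 + 0.25·0.3947; P(aggressive) ≈ 0.6447, P(balanced) ≈ 0.0263, P(conservative) ≈ 0.3289
After 'fold-or-call': normaliser = 0.65·0.6447 + 0.85·0.0263 + 0.75·0.3289; P(aggressive) ≈ 0.6090, P(balanced) ≈ 0.0325, P(conservative) ≈ 0.3585
After 'raise': normaliser = 0.35·0.6090 + 0.15·0.0325 + 0.25·0.3585; P(aggressive) ≈ 0.6928, P(balanced) ≈ 0.0158, P(conservative) ≈ 0.2913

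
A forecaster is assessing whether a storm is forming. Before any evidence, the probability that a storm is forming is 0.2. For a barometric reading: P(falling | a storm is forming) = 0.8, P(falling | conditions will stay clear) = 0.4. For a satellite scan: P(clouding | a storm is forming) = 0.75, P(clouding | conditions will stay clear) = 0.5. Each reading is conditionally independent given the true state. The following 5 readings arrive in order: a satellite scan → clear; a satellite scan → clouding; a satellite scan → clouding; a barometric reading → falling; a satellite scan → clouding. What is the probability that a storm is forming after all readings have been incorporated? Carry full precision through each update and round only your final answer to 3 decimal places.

After a satellite scan='clear': P(storm) = 0.25·0.2000 / (0.25·0.2000 + 0.5·0.8000) ≈ 0.1111
After a satellite scan='clouding': P(storm) = 0.75·0.1111 / (0.75·0.1111 + 0.5·0.8889) ≈ 0.1579
After a satellite scan='clouding': P(storm) = 0.75·0.1579 / (0.75·0.1579 + 0.5·0.8421) ≈ 0.2195
After a barometric reading='falling': P(storm) = 0.8·0.2195 / (0.8·0.2195 + 0.4·0.7805) ≈ 0.3600
After a satellite scan='clouding': P(storm) = 0.75·0.3600 / (0.75·0.3600 + 0.5·0.6400) ≈ 0.4576

0.458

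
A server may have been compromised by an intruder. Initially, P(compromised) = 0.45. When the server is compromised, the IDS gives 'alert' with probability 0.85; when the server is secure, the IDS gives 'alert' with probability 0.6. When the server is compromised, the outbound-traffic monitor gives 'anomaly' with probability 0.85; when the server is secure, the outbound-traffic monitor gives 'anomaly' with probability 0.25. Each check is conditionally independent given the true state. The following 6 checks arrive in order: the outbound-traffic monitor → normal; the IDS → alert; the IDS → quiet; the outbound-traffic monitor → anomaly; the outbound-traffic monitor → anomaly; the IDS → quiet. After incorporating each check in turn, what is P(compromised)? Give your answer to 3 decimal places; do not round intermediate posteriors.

0.274

After the outbound-traffic monitor='normal': P(compromised) = 0.15·0.4500 / (0.15·0.4500 + 0.75·0.5500) ≈ 0.1406
After the IDS='alert': P(compromised) = 0.85·0.1406 / (0.85·0.1406 + 0.6·0.8594) ≈ 0.1882
After the IDS='quiet': P(compromised) = 0.15·0.1882 / (0.15·0.1882 + 0.4·0.8118) ≈ 0.0800
After the outbound-traffic monitor='anomaly': P(compromised) = 0.85·0.0800 / (0.85·0.0800 + 0.25·0.9200) ≈ 0.2281
After the outbound-traffic monitor='anomaly': P(compromised) = 0.85·0.2281 / (0.85·0.2281 + 0.25·0.7719) ≈ 0.5012
After the IDS='quiet': P(compromised) = 0.15·0.5012 / (0.15·0.5012 + 0.4·0.4988) ≈ 0.2737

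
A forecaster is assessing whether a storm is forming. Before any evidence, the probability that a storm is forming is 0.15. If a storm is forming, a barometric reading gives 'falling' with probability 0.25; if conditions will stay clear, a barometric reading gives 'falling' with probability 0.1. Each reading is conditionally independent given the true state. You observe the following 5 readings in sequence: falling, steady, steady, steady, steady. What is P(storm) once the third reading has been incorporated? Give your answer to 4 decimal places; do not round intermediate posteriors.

Each posterior becomes the prior for the next update.
After 'falling': P(storm) = 0.25·0.1500 / (0.25·0.1500 + 0.1·0.8500) ≈ 0.3061
After 'steady': P(storm) = 0.75·0.3061 / (0.75·0.3061 + 0.9·0.6939) ≈ 0.2688
After 'steady': P(storm) = 0.75·0.2688 / (0.75·0.2688 + 0.9·0.7312) ≈ 0.2345

0.2345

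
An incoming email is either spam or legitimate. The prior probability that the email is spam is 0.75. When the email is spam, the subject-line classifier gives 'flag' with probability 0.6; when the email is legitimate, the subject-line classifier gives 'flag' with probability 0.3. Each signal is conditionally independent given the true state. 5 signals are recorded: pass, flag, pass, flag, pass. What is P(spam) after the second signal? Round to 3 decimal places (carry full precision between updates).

0.774

After 'pass': P(spam) = 0.4·0.7500 / (0.4·0.7500 + 0.7·0.2500) ≈ 0.6316
After 'flag': P(spam) = 0.6·0.6316 / (0.6·0.6316 + 0.3·0.3684) ≈ 0.7742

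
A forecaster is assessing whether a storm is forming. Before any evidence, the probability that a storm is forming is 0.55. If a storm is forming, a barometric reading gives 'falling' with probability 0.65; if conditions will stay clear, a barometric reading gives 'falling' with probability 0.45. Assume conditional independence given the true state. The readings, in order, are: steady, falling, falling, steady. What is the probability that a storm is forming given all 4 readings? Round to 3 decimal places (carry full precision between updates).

0.508

Apply Bayes' rule sequentially, carrying P(storm) forward.
After 'steady': P(storm) = 0.35·0.5500 / (0.35·0.5500 + 0.55·0.4500) ≈ 0.4375
After 'falling': P(storm) = 0.65·0.4375 / (0.65·0.4375 + 0.45·0.5625) ≈ 0.5291
After 'falling': P(storm) = 0.65·0.5291 / (0.65·0.5291 + 0.45·0.4709) ≈ 0.6187
After 'steady': P(storm) = 0.35·0.6187 / (0.35·0.6187 + 0.55·0.3813) ≈ 0.5080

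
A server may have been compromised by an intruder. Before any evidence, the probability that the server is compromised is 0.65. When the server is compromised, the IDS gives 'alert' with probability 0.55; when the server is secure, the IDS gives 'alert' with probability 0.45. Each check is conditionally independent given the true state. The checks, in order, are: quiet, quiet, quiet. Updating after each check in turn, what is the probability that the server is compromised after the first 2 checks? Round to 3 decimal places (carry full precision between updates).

0.554

After 'quiet': P(compromised) = 0.45·0.6500 / (0.45·0.6500 + 0.55·0.3500) ≈ 0.6031
After 'quiet': P(compromised) = 0.45·0.6031 / (0.45·0.6031 + 0.55·0.3969) ≈ 0.5542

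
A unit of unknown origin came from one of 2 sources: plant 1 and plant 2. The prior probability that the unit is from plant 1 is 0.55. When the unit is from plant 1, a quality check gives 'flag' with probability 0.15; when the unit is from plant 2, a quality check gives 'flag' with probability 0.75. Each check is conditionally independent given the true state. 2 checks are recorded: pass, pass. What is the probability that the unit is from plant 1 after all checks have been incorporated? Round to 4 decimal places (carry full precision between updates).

After 'pass': P(plant 1) = 0.85·0.5500 / (0.85·0.5500 + 0.25·0.4500) ≈ 0.8060
After 'pass': P(plant 1) = 0.85·0.8060 / (0.85·0.8060 + 0.25·0.1940) ≈ 0.9339

0.9339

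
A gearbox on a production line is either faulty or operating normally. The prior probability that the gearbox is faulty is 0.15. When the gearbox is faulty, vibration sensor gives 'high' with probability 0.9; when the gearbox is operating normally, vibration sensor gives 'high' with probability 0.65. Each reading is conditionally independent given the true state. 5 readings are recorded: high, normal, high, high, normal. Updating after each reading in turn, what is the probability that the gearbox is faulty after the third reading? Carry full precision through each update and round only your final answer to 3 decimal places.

After 'high': P(faulty) = 0.9·0.1500 / (0.9·0.1500 + 0.65·0.8500) ≈ 0.1964
After 'normal': P(faulty) = 0.1·0.1964 / (0.1·0.1964 + 0.35·0.8036) ≈ 0.0653
After 'high': P(faulty) = 0.9·0.0653 / (0.9·0.0653 + 0.65·0.9347) ≈ 0.0881

0.088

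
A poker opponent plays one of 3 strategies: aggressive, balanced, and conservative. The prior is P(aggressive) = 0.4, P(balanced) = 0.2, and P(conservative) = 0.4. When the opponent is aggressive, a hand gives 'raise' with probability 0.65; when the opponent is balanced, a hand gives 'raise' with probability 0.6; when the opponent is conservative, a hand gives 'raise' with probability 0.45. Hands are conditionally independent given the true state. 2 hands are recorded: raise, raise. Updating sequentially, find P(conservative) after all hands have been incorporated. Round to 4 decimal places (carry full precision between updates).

0.2516

Each posterior becomes the prior for the next update.
After 'raise': normaliser = 0.65·0.4000 + 0.6·0.2000 + 0.45·0.4000; P(aggressive) ≈ 0.4643, P(balanced) ≈ 0.2143, P(conservative) ≈ 0.3214
After 'raise': normaliser = 0.65·0.4643 + 0.6·0.2143 + 0.45·0.3214; P(aggressive) ≈ 0.5248, P(balanced) ≈ 0.2236, P(conservative) ≈ 0.2516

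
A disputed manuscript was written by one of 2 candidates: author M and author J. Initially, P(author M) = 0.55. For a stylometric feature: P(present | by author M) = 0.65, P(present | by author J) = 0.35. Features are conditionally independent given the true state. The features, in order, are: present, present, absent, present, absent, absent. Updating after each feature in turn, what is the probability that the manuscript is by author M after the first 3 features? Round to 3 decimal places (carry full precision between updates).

0.694

After 'present': P(author M) = 0.65·0.5500 / (0.65·0.5500 + 0.35·0.4500) ≈ 0.6942
After 'present': P(author M) = 0.65·0.6942 / (0.65·0.6942 + 0.35·0.3058) ≈ 0.8083
After 'absent': P(author M) = 0.35·0.8083 / (0.35·0.8083 + 0.65·0.1917) ≈ 0.6942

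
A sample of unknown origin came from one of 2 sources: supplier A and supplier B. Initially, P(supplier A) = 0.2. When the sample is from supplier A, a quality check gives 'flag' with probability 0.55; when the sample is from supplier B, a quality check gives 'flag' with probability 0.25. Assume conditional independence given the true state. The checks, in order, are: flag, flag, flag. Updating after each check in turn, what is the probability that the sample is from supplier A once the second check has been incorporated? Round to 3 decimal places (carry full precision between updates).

After 'flag': P(supplier A) = 0.55·0.2000 / (0.55·0.2000 + 0.25·0.8000) ≈ 0.3548
After 'flag': P(supplier A) = 0.55·0.3548 / (0.55·0.3548 + 0.25·0.6452) ≈ 0.5475

0.548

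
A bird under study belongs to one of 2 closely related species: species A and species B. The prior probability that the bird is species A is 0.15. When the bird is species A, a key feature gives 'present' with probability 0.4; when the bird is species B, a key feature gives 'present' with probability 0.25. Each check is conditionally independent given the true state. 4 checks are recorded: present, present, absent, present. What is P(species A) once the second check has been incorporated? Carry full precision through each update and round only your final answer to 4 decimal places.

Each posterior becomes the prior for the next update.
After 'present': P(species A) = 0.4·0.1500 / (0.4·0.1500 + 0.25·0.8500) ≈ 0.2202
After 'present': P(species A) = 0.4·0.2202 / (0.4·0.2202 + 0.25·0.7798) ≈ 0.3112

0.3112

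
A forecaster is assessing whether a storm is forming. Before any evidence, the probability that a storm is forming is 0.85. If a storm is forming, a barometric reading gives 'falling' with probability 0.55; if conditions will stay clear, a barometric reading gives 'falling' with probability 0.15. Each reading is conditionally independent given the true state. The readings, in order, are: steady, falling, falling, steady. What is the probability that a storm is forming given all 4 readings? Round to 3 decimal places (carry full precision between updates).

Each posterior becomes the prior for the next update.
After 'steady': P(storm) = 0.45·0.8500 / (0.45·0.8500 + 0.85·0.1500) ≈ 0.7500
After 'falling': P(storm) = 0.55·0.7500 / (0.55·0.7500 + 0.15·0.2500) ≈ 0.9167
After 'falling': P(storm) = 0.55·0.9167 / (0.55·0.9167 + 0.15·0.0833) ≈ 0.9758
After 'steady': P(storm) = 0.45·0.9758 / (0.45·0.9758 + 0.85·0.0242) ≈ 0.9553

0.955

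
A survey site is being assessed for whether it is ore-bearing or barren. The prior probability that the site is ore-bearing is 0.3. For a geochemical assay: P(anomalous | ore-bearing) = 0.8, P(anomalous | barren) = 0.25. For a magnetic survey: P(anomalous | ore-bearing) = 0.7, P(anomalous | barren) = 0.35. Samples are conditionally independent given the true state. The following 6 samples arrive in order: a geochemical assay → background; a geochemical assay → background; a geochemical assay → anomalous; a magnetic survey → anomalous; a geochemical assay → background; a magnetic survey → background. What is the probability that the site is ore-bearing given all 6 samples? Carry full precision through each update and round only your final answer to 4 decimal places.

0.0234

After a geochemical assay='background': P(ore) = 0.2·0.3000 / (0.2·0.3000 + 0.75·0.7000) ≈ 0.1026
After a geochemical assay='background': P(ore) = 0.2·0.1026 / (0.2·0.1026 + 0.75·0.8974) ≈ 0.0296
After a geochemical assay='anomalous': P(ore) = 0.8·0.0296 / (0.8·0.0296 + 0.25·0.9704) ≈ 0.0889
After a magnetic survey='anomalous': P(ore) = 0.7·0.0889 / (0.7·0.0889 + 0.35·0.9111) ≈ 0.1632
After a geochemical assay='background': P(ore) = 0.2·0.1632 / (0.2·0.1632 + 0.75·0.8368) ≈ 0.0494
After a magnetic survey='background': P(ore) = 0.3·0.0494 / (0.3·0.0494 + 0.65·0.9506) ≈ 0.0234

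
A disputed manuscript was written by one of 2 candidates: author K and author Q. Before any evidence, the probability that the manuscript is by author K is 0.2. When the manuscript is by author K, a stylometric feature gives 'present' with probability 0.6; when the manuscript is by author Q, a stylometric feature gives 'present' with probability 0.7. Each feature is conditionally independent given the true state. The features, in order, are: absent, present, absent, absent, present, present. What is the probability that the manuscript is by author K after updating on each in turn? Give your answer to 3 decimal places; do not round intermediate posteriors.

After 'absent': P(author K) = 0.4·0.2000 / (0.4·0.2000 + 0.3·0.8000) ≈ 0.2500
After 'present': P(author K) = 0.6·0.2500 / (0.6·0.2500 + 0.7·0.7500) ≈ 0.2222
After 'absent': P(author K) = 0.4·0.2222 / (0.4·0.2222 + 0.3·0.7778) ≈ 0.2759
After 'absent': P(author K) = 0.4·0.2759 / (0.4·0.2759 + 0.3·0.7241) ≈ 0.3368
After 'present': P(author K) = 0.6·0.3368 / (0.6·0.3368 + 0.7·0.6632) ≈ 0.3033
After 'present': P(author K) = 0.6·0.3033 / (0.6·0.3033 + 0.7·0.6967) ≈ 0.2718

0.272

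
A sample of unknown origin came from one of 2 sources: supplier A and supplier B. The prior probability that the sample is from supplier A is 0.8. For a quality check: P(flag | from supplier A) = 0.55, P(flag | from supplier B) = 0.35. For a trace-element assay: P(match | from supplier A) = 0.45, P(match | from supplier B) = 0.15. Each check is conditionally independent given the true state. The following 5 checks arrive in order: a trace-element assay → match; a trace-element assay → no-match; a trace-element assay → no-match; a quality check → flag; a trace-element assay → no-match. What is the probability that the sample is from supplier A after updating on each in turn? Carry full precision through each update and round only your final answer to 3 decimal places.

After a trace-element assay='match': P(supplier A) = 0.45·0.8000 / (0.45·0.8000 + 0.15·0.2000) ≈ 0.9231
After a trace-element assay='no-match': P(supplier A) = 0.55·0.9231 / (0.55·0.9231 + 0.85·0.0769) ≈ 0.8859
After a trace-element assay='no-match': P(supplier A) = 0.55·0.8859 / (0.55·0.8859 + 0.85·0.1141) ≈ 0.8340
After a quality check='flag': P(supplier A) = 0.55·0.8340 / (0.55·0.8340 + 0.35·0.1660) ≈ 0.8876
After a trace-element assay='no-match': P(supplier A) = 0.55·0.8876 / (0.55·0.8876 + 0.85·0.1124) ≈ 0.8363

0.836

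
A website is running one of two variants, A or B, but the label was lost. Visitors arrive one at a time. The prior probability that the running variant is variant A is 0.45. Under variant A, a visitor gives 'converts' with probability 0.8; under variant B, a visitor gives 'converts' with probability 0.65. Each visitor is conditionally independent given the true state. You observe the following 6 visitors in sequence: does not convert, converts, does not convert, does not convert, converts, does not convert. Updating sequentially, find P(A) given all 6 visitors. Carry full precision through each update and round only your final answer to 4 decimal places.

After 'does not convert': P(A) = 0.2·0.4500 / (0.2·0.4500 + 0.35·0.5500) ≈ 0.3186
After 'converts': P(A) = 0.8·0.3186 / (0.8·0.3186 + 0.65·0.6814) ≈ 0.3653
After 'does not convert': P(A) = 0.2·0.3653 / (0.2·0.3653 + 0.35·0.6347) ≈ 0.2474
After 'does not convert': P(A) = 0.2·0.2474 / (0.2·0.2474 + 0.35·0.7526) ≈ 0.1582
After 'converts': P(A) = 0.8·0.1582 / (0.8·0.1582 + 0.65·0.8418) ≈ 0.1878
After 'does not convert': P(A) = 0.2·0.1878 / (0.2·0.1878 + 0.35·0.8122) ≈ 0.1167

0.1167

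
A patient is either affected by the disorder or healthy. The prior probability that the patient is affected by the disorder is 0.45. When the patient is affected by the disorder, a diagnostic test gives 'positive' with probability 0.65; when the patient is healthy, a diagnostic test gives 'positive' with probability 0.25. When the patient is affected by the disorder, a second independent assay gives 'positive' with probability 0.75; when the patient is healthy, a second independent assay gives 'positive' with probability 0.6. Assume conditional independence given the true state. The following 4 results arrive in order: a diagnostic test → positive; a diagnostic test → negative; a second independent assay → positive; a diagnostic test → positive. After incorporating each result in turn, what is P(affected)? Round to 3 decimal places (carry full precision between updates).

0.763

After a diagnostic test='positive': P(affected) = 0.65·0.4500 / (0.65·0.4500 + 0.25·0.5500) ≈ 0.6802
After a diagnostic test='negative': P(affected) = 0.35·0.6802 / (0.35·0.6802 + 0.75·0.3198) ≈ 0.4982
After a second independent assay='positive': P(affected) = 0.75·0.4982 / (0.75·0.4982 + 0.6·0.5018) ≈ 0.5538
After a diagnostic test='positive': P(affected) = 0.65·0.5538 / (0.65·0.5538 + 0.25·0.4462) ≈ 0.7634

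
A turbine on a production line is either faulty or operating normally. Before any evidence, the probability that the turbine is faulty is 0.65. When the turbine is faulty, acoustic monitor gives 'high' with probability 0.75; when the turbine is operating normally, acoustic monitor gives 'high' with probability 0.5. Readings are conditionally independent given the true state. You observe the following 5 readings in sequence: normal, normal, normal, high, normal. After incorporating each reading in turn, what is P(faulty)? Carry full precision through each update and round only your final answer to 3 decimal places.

After 'normal': P(faulty) = 0.25·0.6500 / (0.25·0.6500 + 0.5·0.3500) ≈ 0.4815
After 'normal': P(faulty) = 0.25·0.4815 / (0.25·0.4815 + 0.5·0.5185) ≈ 0.3171
After 'normal': P(faulty) = 0.25·0.3171 / (0.25·0.3171 + 0.5·0.6829) ≈ 0.1884
After 'high': P(faulty) = 0.75·0.1884 / (0.75·0.1884 + 0.5·0.8116) ≈ 0.2583
After 'normal': P(faulty) = 0.25·0.2583 / (0.25·0.2583 + 0.5·0.7417) ≈ 0.1483

0.148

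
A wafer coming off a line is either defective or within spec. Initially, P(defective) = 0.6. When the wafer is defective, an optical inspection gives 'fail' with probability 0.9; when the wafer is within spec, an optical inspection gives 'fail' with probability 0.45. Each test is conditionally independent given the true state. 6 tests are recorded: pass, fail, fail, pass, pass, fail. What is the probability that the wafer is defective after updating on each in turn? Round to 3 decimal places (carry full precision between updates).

After 'pass': P(defective) = 0.1·0.6000 / (0.1·0.6000 + 0.55·0.4000) ≈ 0.2143
After 'fail': P(defective) = 0.9·0.2143 / (0.9·0.2143 + 0.45·0.7857) ≈ 0.3529
After 'fail': P(defective) = 0.9·0.3529 / (0.9·0.3529 + 0.45·0.6471) ≈ 0.5217
After 'pass': P(defective) = 0.1·0.5217 / (0.1·0.5217 + 0.55·0.4783) ≈ 0.1655
After 'pass': P(defective) = 0.1·0.1655 / (0.1·0.1655 + 0.55·0.8345) ≈ 0.0348
After 'fail': P(defective) = 0.9·0.0348 / (0.9·0.0348 + 0.45·0.9652) ≈ 0.0673

0.067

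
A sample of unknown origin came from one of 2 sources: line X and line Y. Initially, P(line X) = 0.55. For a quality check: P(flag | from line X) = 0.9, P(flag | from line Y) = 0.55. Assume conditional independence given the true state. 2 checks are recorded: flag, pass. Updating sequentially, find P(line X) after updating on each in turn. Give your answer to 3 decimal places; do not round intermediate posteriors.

After 'flag': P(line X) = 0.9·0.5500 / (0.9·0.5500 + 0.55·0.4500) ≈ 0.6667
After 'pass': P(line X) = 0.1·0.6667 / (0.1·0.6667 + 0.45·0.3333) ≈ 0.3077

0.308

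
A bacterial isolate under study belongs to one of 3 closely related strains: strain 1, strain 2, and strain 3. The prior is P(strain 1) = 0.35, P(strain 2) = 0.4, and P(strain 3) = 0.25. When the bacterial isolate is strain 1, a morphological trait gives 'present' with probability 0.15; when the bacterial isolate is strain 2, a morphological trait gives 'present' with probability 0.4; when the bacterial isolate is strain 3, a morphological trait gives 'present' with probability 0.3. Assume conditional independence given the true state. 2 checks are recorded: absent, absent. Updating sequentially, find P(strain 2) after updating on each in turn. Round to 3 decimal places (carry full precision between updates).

0.277

After 'absent': normaliser = 0.85·0.3500 + 0.6·0.4000 + 0.7·0.2500; P(strain 1) ≈ 0.4175, P(strain 2) ≈ 0.3368, P(strain 3) ≈ 0.2456
After 'absent': normaliser = 0.85·0.4175 + 0.6·0.3368 + 0.7·0.2456; P(strain 1) ≈ 0.4869, P(strain 2) ≈ 0.2773, P(strain 3) ≈ 0.2359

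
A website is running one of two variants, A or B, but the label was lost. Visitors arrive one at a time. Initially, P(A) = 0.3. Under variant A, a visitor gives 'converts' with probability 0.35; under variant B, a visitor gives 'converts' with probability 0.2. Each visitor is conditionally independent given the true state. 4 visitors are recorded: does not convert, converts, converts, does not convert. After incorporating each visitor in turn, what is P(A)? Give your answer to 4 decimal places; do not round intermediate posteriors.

0.4642

Apply Bayes' rule sequentially, carrying P(A) forward.
After 'does not convert': P(A) = 0.65·0.3000 / (0.65·0.3000 + 0.8·0.7000) ≈ 0.2583
After 'converts': P(A) = 0.35·0.2583 / (0.35·0.2583 + 0.2·0.7417) ≈ 0.3786
After 'converts': P(A) = 0.35·0.3786 / (0.35·0.3786 + 0.2·0.6214) ≈ 0.5161
After 'does not convert': P(A) = 0.65·0.5161 / (0.65·0.5161 + 0.8·0.4839) ≈ 0.4642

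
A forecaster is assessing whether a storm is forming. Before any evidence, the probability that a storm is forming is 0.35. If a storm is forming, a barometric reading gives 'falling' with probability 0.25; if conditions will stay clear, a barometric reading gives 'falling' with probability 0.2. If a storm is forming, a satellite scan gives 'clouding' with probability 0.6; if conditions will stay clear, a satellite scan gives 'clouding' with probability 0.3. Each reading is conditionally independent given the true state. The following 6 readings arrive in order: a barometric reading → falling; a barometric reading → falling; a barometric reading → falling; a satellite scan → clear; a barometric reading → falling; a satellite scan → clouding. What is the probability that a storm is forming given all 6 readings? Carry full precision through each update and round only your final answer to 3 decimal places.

After a barometric reading='falling': P(storm) = 0.25·0.3500 / (0.25·0.3500 + 0.2·0.6500) ≈ 0.4023
After a barometric reading='falling': P(storm) = 0.25·0.4023 / (0.25·0.4023 + 0.2·0.5977) ≈ 0.4569
After a barometric reading='falling': P(storm) = 0.25·0.4569 / (0.25·0.4569 + 0.2·0.5431) ≈ 0.5126
After a satellite scan='clear': P(storm) = 0.4·0.5126 / (0.4·0.5126 + 0.7·0.4874) ≈ 0.3754
After a barometric reading='falling': P(storm) = 0.25·0.3754 / (0.25·0.3754 + 0.2·0.6246) ≈ 0.4290
After a satellite scan='clouding': P(storm) = 0.6·0.4290 / (0.6·0.4290 + 0.3·0.5710) ≈ 0.6004

0.600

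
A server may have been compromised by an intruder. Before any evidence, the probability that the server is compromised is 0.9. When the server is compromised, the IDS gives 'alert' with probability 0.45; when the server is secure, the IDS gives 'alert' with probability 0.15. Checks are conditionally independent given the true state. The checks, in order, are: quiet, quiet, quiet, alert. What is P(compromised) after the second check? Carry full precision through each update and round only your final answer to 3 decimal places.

0.790

Apply Bayes' rule sequentially, carrying P(compromised) forward.
After 'quiet': P(compromised) = 0.55·0.9000 / (0.55·0.9000 + 0.85·0.1000) ≈ 0.8534
After 'quiet': P(compromised) = 0.55·0.8534 / (0.55·0.8534 + 0.85·0.1466) ≈ 0.7903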